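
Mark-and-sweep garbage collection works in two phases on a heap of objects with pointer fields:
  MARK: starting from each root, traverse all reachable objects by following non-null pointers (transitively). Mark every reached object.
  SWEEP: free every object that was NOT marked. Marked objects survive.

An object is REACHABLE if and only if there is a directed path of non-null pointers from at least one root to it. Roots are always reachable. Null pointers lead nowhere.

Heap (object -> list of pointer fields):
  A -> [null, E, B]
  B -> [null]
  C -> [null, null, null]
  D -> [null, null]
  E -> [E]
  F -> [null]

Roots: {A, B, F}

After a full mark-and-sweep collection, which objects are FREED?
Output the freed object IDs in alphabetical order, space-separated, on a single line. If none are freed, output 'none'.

Roots: A B F
Mark A: refs=null E B, marked=A
Mark B: refs=null, marked=A B
Mark F: refs=null, marked=A B F
Mark E: refs=E, marked=A B E F
Unmarked (collected): C D

Answer: C D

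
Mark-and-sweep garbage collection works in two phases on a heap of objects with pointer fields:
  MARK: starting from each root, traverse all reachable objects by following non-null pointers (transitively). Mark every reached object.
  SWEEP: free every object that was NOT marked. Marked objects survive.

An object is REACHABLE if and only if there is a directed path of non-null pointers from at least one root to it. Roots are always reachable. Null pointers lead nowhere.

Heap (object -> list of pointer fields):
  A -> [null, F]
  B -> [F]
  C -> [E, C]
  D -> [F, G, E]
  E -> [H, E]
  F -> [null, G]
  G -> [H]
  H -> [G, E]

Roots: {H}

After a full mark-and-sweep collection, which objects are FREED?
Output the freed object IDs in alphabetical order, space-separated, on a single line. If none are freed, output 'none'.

Roots: H
Mark H: refs=G E, marked=H
Mark G: refs=H, marked=G H
Mark E: refs=H E, marked=E G H
Unmarked (collected): A B C D F

Answer: A B C D F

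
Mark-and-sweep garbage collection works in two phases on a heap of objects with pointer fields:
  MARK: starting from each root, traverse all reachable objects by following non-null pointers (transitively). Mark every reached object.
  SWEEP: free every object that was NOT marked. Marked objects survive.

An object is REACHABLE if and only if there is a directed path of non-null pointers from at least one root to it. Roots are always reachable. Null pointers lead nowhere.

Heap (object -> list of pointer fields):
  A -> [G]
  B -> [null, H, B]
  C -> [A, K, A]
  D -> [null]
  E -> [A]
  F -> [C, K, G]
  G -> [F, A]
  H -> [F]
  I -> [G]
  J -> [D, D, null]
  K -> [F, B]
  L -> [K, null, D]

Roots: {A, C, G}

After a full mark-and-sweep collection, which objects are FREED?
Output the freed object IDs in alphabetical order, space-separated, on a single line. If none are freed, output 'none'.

Answer: D E I J L

Derivation:
Roots: A C G
Mark A: refs=G, marked=A
Mark C: refs=A K A, marked=A C
Mark G: refs=F A, marked=A C G
Mark K: refs=F B, marked=A C G K
Mark F: refs=C K G, marked=A C F G K
Mark B: refs=null H B, marked=A B C F G K
Mark H: refs=F, marked=A B C F G H K
Unmarked (collected): D E I J L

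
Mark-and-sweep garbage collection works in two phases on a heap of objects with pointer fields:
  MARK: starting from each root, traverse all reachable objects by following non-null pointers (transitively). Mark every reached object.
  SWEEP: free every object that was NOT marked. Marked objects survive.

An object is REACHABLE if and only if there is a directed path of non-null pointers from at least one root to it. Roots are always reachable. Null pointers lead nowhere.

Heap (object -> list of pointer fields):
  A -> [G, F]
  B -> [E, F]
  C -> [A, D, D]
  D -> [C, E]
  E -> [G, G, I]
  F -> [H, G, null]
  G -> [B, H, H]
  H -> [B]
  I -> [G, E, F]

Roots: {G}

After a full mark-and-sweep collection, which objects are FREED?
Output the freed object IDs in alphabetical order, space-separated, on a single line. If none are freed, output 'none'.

Roots: G
Mark G: refs=B H H, marked=G
Mark B: refs=E F, marked=B G
Mark H: refs=B, marked=B G H
Mark E: refs=G G I, marked=B E G H
Mark F: refs=H G null, marked=B E F G H
Mark I: refs=G E F, marked=B E F G H I
Unmarked (collected): A C D

Answer: A C D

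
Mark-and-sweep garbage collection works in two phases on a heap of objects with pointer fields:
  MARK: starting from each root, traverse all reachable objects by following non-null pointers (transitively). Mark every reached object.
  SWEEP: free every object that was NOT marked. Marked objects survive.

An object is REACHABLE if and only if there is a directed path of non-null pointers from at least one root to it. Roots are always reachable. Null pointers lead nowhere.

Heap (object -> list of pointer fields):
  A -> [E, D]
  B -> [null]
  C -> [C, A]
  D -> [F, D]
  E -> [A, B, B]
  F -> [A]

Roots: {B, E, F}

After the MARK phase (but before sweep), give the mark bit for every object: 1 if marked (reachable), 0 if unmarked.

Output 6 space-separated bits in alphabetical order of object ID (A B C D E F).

Answer: 1 1 0 1 1 1

Derivation:
Roots: B E F
Mark B: refs=null, marked=B
Mark E: refs=A B B, marked=B E
Mark F: refs=A, marked=B E F
Mark A: refs=E D, marked=A B E F
Mark D: refs=F D, marked=A B D E F
Unmarked (collected): C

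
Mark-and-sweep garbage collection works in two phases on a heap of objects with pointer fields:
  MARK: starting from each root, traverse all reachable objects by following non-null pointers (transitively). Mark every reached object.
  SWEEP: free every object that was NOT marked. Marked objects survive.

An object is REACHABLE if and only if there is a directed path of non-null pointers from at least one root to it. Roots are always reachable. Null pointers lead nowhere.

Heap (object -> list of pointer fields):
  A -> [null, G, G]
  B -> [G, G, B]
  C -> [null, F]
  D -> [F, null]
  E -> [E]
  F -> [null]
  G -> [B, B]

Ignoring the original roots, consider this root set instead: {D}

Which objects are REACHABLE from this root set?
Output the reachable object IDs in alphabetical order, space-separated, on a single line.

Roots: D
Mark D: refs=F null, marked=D
Mark F: refs=null, marked=D F
Unmarked (collected): A B C E G

Answer: D F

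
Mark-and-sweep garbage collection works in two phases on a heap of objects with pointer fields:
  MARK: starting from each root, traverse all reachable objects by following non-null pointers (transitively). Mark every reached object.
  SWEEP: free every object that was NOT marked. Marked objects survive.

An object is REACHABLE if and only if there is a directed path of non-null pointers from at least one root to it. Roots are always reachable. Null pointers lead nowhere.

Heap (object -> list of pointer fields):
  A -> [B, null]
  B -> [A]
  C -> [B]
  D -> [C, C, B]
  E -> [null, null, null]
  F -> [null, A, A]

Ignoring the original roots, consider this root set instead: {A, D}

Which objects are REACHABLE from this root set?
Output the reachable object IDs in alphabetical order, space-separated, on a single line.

Answer: A B C D

Derivation:
Roots: A D
Mark A: refs=B null, marked=A
Mark D: refs=C C B, marked=A D
Mark B: refs=A, marked=A B D
Mark C: refs=B, marked=A B C D
Unmarked (collected): E F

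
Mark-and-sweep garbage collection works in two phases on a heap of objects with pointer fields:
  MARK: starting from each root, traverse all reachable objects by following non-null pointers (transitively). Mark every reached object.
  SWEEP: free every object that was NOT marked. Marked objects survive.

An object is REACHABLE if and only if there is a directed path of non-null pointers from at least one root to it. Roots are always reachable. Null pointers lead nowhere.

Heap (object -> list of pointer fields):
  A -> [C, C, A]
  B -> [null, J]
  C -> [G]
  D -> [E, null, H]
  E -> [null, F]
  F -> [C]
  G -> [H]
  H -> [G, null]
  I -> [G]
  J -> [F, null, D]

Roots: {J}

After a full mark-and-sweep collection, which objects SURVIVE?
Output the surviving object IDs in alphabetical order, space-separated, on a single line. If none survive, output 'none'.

Answer: C D E F G H J

Derivation:
Roots: J
Mark J: refs=F null D, marked=J
Mark F: refs=C, marked=F J
Mark D: refs=E null H, marked=D F J
Mark C: refs=G, marked=C D F J
Mark E: refs=null F, marked=C D E F J
Mark H: refs=G null, marked=C D E F H J
Mark G: refs=H, marked=C D E F G H J
Unmarked (collected): A B I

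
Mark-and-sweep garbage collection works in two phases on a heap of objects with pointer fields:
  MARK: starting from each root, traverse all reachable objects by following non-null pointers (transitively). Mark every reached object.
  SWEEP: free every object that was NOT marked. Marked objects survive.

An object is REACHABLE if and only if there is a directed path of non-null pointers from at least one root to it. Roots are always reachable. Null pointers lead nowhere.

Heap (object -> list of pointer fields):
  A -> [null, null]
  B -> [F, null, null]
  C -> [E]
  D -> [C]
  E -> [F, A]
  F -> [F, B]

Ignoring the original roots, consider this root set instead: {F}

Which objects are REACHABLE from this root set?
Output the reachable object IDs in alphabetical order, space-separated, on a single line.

Roots: F
Mark F: refs=F B, marked=F
Mark B: refs=F null null, marked=B F
Unmarked (collected): A C D E

Answer: B F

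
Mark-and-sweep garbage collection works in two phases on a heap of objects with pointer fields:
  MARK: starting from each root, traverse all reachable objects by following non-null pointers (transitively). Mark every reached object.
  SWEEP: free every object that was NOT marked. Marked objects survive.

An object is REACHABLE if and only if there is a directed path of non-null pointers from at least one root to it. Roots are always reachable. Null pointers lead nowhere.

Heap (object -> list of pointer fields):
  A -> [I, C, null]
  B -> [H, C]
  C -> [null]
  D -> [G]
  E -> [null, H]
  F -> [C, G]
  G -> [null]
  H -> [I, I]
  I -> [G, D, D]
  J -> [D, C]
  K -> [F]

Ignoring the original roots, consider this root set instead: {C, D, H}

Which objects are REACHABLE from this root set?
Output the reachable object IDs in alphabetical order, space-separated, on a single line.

Answer: C D G H I

Derivation:
Roots: C D H
Mark C: refs=null, marked=C
Mark D: refs=G, marked=C D
Mark H: refs=I I, marked=C D H
Mark G: refs=null, marked=C D G H
Mark I: refs=G D D, marked=C D G H I
Unmarked (collected): A B E F J K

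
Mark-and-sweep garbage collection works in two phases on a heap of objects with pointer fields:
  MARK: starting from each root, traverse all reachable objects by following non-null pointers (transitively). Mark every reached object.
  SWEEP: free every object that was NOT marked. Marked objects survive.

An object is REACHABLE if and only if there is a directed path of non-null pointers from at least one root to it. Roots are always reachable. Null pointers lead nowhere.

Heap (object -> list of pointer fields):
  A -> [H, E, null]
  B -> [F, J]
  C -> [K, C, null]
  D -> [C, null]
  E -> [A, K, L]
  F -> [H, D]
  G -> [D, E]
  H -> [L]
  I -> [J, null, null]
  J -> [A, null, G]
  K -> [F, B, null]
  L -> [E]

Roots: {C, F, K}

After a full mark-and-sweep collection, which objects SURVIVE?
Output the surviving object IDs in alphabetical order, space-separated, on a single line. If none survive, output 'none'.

Roots: C F K
Mark C: refs=K C null, marked=C
Mark F: refs=H D, marked=C F
Mark K: refs=F B null, marked=C F K
Mark H: refs=L, marked=C F H K
Mark D: refs=C null, marked=C D F H K
Mark B: refs=F J, marked=B C D F H K
Mark L: refs=E, marked=B C D F H K L
Mark J: refs=A null G, marked=B C D F H J K L
Mark E: refs=A K L, marked=B C D E F H J K L
Mark A: refs=H E null, marked=A B C D E F H J K L
Mark G: refs=D E, marked=A B C D E F G H J K L
Unmarked (collected): I

Answer: A B C D E F G H J K L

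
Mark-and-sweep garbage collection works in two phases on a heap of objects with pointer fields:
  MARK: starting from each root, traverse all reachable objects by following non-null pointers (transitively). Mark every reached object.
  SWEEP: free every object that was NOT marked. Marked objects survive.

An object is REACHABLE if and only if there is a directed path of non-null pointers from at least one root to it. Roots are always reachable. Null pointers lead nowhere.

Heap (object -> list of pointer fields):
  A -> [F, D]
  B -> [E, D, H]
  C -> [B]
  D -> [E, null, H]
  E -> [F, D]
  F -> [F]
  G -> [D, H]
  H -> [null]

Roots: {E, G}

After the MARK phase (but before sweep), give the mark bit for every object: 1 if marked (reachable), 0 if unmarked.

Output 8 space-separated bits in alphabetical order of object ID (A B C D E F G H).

Answer: 0 0 0 1 1 1 1 1

Derivation:
Roots: E G
Mark E: refs=F D, marked=E
Mark G: refs=D H, marked=E G
Mark F: refs=F, marked=E F G
Mark D: refs=E null H, marked=D E F G
Mark H: refs=null, marked=D E F G H
Unmarked (collected): A B C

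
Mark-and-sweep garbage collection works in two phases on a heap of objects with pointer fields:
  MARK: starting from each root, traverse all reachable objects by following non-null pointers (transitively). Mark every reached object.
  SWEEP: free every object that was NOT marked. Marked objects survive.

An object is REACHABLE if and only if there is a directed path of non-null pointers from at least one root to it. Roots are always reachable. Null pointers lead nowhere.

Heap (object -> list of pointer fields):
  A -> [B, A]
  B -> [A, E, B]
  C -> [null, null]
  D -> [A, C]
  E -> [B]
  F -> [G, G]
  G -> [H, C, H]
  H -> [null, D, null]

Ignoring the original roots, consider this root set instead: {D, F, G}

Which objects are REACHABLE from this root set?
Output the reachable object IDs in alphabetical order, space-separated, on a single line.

Roots: D F G
Mark D: refs=A C, marked=D
Mark F: refs=G G, marked=D F
Mark G: refs=H C H, marked=D F G
Mark A: refs=B A, marked=A D F G
Mark C: refs=null null, marked=A C D F G
Mark H: refs=null D null, marked=A C D F G H
Mark B: refs=A E B, marked=A B C D F G H
Mark E: refs=B, marked=A B C D E F G H
Unmarked (collected): (none)

Answer: A B C D E F G H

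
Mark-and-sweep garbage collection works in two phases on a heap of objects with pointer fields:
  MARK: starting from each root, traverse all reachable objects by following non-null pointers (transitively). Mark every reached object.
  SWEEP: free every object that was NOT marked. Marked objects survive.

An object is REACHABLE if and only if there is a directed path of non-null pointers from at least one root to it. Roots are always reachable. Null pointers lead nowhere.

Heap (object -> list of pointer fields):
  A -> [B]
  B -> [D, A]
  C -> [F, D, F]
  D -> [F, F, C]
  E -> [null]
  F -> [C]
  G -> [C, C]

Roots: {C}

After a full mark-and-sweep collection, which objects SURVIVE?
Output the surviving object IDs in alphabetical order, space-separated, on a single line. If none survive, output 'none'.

Answer: C D F

Derivation:
Roots: C
Mark C: refs=F D F, marked=C
Mark F: refs=C, marked=C F
Mark D: refs=F F C, marked=C D F
Unmarked (collected): A B E G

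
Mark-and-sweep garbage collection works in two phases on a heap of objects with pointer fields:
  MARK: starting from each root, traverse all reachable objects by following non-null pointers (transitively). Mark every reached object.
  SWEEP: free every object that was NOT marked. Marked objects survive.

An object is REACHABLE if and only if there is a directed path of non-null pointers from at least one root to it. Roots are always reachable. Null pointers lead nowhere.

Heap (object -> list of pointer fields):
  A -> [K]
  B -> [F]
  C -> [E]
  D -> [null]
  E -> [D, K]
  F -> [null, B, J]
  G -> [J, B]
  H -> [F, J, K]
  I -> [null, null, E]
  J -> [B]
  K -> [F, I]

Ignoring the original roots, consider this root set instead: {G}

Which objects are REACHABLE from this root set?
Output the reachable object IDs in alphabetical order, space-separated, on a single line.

Roots: G
Mark G: refs=J B, marked=G
Mark J: refs=B, marked=G J
Mark B: refs=F, marked=B G J
Mark F: refs=null B J, marked=B F G J
Unmarked (collected): A C D E H I K

Answer: B F G J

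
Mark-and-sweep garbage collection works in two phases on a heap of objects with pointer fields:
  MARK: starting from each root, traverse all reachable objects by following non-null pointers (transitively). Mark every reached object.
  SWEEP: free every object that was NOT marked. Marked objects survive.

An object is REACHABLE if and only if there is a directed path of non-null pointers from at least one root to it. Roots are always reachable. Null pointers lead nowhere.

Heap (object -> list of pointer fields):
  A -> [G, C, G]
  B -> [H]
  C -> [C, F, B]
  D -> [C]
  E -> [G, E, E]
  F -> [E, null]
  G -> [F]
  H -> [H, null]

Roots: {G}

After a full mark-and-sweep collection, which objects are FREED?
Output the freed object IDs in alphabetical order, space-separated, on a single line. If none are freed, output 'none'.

Roots: G
Mark G: refs=F, marked=G
Mark F: refs=E null, marked=F G
Mark E: refs=G E E, marked=E F G
Unmarked (collected): A B C D H

Answer: A B C D H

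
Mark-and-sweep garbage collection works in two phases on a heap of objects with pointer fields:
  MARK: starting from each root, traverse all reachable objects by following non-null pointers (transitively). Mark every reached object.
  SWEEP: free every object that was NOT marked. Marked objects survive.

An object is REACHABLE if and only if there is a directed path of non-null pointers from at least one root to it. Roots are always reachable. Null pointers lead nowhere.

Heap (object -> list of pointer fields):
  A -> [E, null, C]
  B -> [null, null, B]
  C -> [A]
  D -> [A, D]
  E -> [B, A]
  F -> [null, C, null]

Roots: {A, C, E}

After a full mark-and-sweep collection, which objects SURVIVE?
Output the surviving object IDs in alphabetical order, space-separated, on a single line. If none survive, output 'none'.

Roots: A C E
Mark A: refs=E null C, marked=A
Mark C: refs=A, marked=A C
Mark E: refs=B A, marked=A C E
Mark B: refs=null null B, marked=A B C E
Unmarked (collected): D F

Answer: A B C E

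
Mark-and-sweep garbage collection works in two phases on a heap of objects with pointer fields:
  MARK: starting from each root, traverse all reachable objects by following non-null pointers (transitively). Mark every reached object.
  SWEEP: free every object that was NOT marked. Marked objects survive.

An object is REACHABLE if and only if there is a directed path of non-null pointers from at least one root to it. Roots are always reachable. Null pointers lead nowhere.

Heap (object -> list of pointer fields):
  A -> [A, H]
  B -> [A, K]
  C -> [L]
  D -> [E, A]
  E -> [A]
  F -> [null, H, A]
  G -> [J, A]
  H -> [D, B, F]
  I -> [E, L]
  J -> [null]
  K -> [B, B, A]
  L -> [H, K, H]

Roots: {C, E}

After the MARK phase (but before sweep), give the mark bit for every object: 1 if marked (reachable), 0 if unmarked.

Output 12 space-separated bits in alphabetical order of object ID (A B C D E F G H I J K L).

Roots: C E
Mark C: refs=L, marked=C
Mark E: refs=A, marked=C E
Mark L: refs=H K H, marked=C E L
Mark A: refs=A H, marked=A C E L
Mark H: refs=D B F, marked=A C E H L
Mark K: refs=B B A, marked=A C E H K L
Mark D: refs=E A, marked=A C D E H K L
Mark B: refs=A K, marked=A B C D E H K L
Mark F: refs=null H A, marked=A B C D E F H K L
Unmarked (collected): G I J

Answer: 1 1 1 1 1 1 0 1 0 0 1 1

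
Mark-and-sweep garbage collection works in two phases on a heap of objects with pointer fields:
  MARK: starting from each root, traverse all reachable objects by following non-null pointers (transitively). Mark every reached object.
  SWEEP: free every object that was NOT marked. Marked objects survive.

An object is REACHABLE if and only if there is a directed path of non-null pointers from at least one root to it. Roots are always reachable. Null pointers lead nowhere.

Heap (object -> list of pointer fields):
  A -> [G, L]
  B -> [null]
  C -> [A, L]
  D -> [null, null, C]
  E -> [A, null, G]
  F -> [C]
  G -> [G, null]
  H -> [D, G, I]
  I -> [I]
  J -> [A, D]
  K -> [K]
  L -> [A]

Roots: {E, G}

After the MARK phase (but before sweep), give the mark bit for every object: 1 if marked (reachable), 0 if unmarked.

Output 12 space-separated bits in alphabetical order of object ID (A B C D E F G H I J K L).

Answer: 1 0 0 0 1 0 1 0 0 0 0 1

Derivation:
Roots: E G
Mark E: refs=A null G, marked=E
Mark G: refs=G null, marked=E G
Mark A: refs=G L, marked=A E G
Mark L: refs=A, marked=A E G L
Unmarked (collected): B C D F H I J K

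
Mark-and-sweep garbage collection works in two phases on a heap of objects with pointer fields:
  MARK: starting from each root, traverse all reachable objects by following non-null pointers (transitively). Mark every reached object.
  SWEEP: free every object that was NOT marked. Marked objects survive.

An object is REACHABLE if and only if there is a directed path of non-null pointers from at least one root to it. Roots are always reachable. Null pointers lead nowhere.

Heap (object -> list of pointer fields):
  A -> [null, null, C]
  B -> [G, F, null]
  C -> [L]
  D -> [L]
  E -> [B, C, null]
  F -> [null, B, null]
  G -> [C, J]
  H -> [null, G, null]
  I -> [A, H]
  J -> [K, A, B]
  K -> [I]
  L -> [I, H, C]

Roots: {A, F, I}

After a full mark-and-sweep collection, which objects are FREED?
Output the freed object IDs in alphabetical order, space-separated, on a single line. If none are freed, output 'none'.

Roots: A F I
Mark A: refs=null null C, marked=A
Mark F: refs=null B null, marked=A F
Mark I: refs=A H, marked=A F I
Mark C: refs=L, marked=A C F I
Mark B: refs=G F null, marked=A B C F I
Mark H: refs=null G null, marked=A B C F H I
Mark L: refs=I H C, marked=A B C F H I L
Mark G: refs=C J, marked=A B C F G H I L
Mark J: refs=K A B, marked=A B C F G H I J L
Mark K: refs=I, marked=A B C F G H I J K L
Unmarked (collected): D E

Answer: D E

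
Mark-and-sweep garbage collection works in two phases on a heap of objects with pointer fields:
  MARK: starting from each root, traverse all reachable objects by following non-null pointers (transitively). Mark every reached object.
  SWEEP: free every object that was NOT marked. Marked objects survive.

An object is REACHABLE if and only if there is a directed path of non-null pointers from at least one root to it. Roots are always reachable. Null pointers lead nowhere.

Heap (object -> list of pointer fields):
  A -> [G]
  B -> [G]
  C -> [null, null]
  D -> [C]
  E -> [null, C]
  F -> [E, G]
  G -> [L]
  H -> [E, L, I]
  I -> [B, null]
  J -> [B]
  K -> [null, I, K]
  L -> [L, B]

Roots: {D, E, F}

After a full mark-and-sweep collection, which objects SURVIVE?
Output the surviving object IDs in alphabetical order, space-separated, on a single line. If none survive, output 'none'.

Roots: D E F
Mark D: refs=C, marked=D
Mark E: refs=null C, marked=D E
Mark F: refs=E G, marked=D E F
Mark C: refs=null null, marked=C D E F
Mark G: refs=L, marked=C D E F G
Mark L: refs=L B, marked=C D E F G L
Mark B: refs=G, marked=B C D E F G L
Unmarked (collected): A H I J K

Answer: B C D E F G L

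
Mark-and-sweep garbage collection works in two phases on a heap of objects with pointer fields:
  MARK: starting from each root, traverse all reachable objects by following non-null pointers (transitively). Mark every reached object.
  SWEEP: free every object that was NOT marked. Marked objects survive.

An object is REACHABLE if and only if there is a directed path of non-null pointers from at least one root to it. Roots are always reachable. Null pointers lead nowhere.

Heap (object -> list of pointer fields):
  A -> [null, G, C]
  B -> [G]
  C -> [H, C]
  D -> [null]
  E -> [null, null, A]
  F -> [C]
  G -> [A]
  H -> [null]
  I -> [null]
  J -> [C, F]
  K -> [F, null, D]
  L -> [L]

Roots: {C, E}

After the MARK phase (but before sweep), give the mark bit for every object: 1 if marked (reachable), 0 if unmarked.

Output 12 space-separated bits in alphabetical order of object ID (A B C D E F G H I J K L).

Answer: 1 0 1 0 1 0 1 1 0 0 0 0

Derivation:
Roots: C E
Mark C: refs=H C, marked=C
Mark E: refs=null null A, marked=C E
Mark H: refs=null, marked=C E H
Mark A: refs=null G C, marked=A C E H
Mark G: refs=A, marked=A C E G H
Unmarked (collected): B D F I J K L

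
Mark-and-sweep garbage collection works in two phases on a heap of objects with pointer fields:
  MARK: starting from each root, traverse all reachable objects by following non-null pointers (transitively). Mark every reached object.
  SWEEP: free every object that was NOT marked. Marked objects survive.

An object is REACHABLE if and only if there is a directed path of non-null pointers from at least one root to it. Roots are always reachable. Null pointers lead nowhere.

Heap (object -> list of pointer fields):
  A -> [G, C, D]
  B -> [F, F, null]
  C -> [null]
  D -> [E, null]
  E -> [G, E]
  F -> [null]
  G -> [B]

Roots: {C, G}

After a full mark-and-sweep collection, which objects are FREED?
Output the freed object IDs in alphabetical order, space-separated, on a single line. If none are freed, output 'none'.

Roots: C G
Mark C: refs=null, marked=C
Mark G: refs=B, marked=C G
Mark B: refs=F F null, marked=B C G
Mark F: refs=null, marked=B C F G
Unmarked (collected): A D E

Answer: A D E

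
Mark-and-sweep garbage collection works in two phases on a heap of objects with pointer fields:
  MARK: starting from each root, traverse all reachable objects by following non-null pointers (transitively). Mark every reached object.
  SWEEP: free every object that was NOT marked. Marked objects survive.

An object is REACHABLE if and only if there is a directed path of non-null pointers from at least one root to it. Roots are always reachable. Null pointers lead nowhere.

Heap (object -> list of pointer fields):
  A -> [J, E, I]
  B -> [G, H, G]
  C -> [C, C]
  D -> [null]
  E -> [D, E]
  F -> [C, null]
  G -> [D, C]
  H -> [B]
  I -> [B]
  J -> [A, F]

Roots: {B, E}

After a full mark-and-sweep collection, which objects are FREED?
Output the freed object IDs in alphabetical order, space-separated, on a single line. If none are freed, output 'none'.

Roots: B E
Mark B: refs=G H G, marked=B
Mark E: refs=D E, marked=B E
Mark G: refs=D C, marked=B E G
Mark H: refs=B, marked=B E G H
Mark D: refs=null, marked=B D E G H
Mark C: refs=C C, marked=B C D E G H
Unmarked (collected): A F I J

Answer: A F I J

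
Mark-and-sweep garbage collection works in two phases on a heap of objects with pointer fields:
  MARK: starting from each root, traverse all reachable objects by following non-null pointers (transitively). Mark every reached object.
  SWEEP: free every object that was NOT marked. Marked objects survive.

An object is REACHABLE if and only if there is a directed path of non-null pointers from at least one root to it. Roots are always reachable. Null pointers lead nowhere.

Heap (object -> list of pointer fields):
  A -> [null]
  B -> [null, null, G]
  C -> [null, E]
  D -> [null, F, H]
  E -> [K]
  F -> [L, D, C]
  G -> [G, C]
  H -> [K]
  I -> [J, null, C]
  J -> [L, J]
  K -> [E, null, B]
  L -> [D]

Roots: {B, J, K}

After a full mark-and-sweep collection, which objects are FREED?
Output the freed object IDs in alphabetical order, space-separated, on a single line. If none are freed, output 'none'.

Answer: A I

Derivation:
Roots: B J K
Mark B: refs=null null G, marked=B
Mark J: refs=L J, marked=B J
Mark K: refs=E null B, marked=B J K
Mark G: refs=G C, marked=B G J K
Mark L: refs=D, marked=B G J K L
Mark E: refs=K, marked=B E G J K L
Mark C: refs=null E, marked=B C E G J K L
Mark D: refs=null F H, marked=B C D E G J K L
Mark F: refs=L D C, marked=B C D E F G J K L
Mark H: refs=K, marked=B C D E F G H J K L
Unmarked (collected): A I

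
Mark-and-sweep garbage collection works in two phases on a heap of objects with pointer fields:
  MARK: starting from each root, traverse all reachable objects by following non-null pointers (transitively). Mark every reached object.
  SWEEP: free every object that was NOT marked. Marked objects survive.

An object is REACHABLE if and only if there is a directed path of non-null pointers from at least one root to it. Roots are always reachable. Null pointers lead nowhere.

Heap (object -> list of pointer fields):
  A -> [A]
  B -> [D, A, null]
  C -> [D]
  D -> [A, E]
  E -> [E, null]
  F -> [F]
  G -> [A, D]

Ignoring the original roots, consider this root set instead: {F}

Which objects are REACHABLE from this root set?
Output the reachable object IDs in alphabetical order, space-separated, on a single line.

Roots: F
Mark F: refs=F, marked=F
Unmarked (collected): A B C D E G

Answer: F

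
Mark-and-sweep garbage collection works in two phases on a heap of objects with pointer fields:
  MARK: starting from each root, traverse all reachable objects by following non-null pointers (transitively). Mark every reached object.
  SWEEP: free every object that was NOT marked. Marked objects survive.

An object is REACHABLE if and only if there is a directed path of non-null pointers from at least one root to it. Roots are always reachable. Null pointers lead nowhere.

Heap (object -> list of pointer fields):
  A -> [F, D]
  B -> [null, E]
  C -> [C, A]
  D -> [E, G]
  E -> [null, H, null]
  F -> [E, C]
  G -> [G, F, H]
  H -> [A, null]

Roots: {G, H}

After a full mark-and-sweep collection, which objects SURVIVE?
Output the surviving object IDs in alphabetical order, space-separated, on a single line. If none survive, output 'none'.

Answer: A C D E F G H

Derivation:
Roots: G H
Mark G: refs=G F H, marked=G
Mark H: refs=A null, marked=G H
Mark F: refs=E C, marked=F G H
Mark A: refs=F D, marked=A F G H
Mark E: refs=null H null, marked=A E F G H
Mark C: refs=C A, marked=A C E F G H
Mark D: refs=E G, marked=A C D E F G H
Unmarked (collected): B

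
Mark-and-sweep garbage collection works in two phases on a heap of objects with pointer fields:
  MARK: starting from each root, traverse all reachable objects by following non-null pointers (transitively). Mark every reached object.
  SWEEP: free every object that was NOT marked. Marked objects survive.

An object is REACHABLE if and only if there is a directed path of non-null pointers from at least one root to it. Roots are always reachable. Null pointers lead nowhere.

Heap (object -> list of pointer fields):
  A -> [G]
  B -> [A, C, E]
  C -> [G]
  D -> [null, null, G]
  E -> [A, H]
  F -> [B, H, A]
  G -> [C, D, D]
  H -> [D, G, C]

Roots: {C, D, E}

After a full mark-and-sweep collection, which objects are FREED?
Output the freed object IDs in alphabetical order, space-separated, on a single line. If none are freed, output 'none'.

Answer: B F

Derivation:
Roots: C D E
Mark C: refs=G, marked=C
Mark D: refs=null null G, marked=C D
Mark E: refs=A H, marked=C D E
Mark G: refs=C D D, marked=C D E G
Mark A: refs=G, marked=A C D E G
Mark H: refs=D G C, marked=A C D E G H
Unmarked (collected): B F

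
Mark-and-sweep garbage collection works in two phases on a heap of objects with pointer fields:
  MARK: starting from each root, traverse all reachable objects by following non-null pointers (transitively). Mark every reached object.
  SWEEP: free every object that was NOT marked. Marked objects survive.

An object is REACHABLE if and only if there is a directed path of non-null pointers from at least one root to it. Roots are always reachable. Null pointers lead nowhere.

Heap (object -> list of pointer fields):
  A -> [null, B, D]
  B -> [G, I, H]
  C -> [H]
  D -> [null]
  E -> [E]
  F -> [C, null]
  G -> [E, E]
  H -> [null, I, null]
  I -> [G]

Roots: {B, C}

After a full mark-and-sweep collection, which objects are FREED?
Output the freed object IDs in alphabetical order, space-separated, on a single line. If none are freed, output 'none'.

Answer: A D F

Derivation:
Roots: B C
Mark B: refs=G I H, marked=B
Mark C: refs=H, marked=B C
Mark G: refs=E E, marked=B C G
Mark I: refs=G, marked=B C G I
Mark H: refs=null I null, marked=B C G H I
Mark E: refs=E, marked=B C E G H I
Unmarked (collected): A D F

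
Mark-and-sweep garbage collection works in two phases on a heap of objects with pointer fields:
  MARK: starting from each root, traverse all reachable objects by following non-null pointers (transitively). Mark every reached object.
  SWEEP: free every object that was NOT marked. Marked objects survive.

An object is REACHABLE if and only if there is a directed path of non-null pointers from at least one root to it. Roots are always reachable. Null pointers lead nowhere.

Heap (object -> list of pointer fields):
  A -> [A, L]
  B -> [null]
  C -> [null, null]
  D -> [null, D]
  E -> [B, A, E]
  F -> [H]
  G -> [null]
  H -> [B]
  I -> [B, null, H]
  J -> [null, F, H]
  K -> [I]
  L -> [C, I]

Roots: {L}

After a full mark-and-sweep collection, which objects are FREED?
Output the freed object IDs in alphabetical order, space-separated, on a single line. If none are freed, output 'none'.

Roots: L
Mark L: refs=C I, marked=L
Mark C: refs=null null, marked=C L
Mark I: refs=B null H, marked=C I L
Mark B: refs=null, marked=B C I L
Mark H: refs=B, marked=B C H I L
Unmarked (collected): A D E F G J K

Answer: A D E F G J K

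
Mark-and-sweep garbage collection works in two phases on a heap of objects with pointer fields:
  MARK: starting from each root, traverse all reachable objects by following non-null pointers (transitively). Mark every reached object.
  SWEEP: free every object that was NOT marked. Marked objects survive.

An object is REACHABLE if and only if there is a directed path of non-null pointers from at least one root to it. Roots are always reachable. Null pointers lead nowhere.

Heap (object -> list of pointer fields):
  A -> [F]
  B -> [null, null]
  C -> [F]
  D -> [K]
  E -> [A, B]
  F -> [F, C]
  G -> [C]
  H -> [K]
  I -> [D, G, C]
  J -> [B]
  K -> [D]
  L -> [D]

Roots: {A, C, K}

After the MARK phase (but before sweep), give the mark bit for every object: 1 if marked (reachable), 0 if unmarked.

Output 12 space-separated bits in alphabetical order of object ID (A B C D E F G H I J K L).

Roots: A C K
Mark A: refs=F, marked=A
Mark C: refs=F, marked=A C
Mark K: refs=D, marked=A C K
Mark F: refs=F C, marked=A C F K
Mark D: refs=K, marked=A C D F K
Unmarked (collected): B E G H I J L

Answer: 1 0 1 1 0 1 0 0 0 0 1 0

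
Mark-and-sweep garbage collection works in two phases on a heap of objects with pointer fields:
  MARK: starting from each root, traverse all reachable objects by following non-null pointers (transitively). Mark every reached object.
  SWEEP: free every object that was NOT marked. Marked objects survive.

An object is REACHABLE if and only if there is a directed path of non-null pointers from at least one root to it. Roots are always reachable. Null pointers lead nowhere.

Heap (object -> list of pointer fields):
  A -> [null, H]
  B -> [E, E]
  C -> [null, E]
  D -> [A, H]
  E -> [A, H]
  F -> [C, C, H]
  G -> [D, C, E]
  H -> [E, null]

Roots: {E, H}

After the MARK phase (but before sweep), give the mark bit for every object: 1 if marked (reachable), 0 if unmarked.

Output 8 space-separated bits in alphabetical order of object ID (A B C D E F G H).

Answer: 1 0 0 0 1 0 0 1

Derivation:
Roots: E H
Mark E: refs=A H, marked=E
Mark H: refs=E null, marked=E H
Mark A: refs=null H, marked=A E H
Unmarked (collected): B C D F G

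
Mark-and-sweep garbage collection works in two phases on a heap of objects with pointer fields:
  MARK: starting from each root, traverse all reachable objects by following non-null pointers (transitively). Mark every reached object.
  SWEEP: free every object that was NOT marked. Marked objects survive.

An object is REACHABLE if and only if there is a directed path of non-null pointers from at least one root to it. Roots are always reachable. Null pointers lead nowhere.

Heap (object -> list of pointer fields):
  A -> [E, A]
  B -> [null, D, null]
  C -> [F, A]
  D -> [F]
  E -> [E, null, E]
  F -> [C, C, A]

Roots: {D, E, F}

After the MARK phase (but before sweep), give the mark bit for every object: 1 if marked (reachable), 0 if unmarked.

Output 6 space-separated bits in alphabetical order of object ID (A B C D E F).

Answer: 1 0 1 1 1 1

Derivation:
Roots: D E F
Mark D: refs=F, marked=D
Mark E: refs=E null E, marked=D E
Mark F: refs=C C A, marked=D E F
Mark C: refs=F A, marked=C D E F
Mark A: refs=E A, marked=A C D E F
Unmarked (collected): B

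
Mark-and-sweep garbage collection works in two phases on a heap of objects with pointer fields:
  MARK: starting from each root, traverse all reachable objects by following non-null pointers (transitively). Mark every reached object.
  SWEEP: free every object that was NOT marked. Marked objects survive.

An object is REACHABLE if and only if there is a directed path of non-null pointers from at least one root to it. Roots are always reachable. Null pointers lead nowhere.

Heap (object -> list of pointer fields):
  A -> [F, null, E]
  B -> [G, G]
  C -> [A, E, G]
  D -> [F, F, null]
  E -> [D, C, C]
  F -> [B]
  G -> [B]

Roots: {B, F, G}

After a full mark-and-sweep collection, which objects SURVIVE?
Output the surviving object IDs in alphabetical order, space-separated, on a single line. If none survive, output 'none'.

Answer: B F G

Derivation:
Roots: B F G
Mark B: refs=G G, marked=B
Mark F: refs=B, marked=B F
Mark G: refs=B, marked=B F G
Unmarked (collected): A C D E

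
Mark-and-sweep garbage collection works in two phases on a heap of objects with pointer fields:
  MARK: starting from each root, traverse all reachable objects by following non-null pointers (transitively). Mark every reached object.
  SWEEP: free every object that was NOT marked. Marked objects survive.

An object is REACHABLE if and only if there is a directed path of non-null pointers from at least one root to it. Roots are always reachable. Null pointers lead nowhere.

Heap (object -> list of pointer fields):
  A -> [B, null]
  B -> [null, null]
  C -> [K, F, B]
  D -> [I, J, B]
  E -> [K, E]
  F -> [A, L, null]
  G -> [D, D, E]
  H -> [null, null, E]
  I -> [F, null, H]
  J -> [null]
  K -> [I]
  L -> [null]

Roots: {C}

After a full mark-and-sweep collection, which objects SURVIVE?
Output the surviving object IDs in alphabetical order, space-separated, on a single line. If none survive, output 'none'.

Answer: A B C E F H I K L

Derivation:
Roots: C
Mark C: refs=K F B, marked=C
Mark K: refs=I, marked=C K
Mark F: refs=A L null, marked=C F K
Mark B: refs=null null, marked=B C F K
Mark I: refs=F null H, marked=B C F I K
Mark A: refs=B null, marked=A B C F I K
Mark L: refs=null, marked=A B C F I K L
Mark H: refs=null null E, marked=A B C F H I K L
Mark E: refs=K E, marked=A B C E F H I K L
Unmarked (collected): D G J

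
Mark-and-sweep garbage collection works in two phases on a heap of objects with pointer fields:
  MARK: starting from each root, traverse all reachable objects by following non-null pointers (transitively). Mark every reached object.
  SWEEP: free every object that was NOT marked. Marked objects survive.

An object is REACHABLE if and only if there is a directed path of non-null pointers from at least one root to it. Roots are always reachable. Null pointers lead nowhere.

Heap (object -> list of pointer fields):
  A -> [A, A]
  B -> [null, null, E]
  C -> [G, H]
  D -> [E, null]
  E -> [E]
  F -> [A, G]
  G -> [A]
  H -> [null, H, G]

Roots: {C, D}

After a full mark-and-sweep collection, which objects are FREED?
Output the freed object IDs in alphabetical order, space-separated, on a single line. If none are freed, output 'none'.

Answer: B F

Derivation:
Roots: C D
Mark C: refs=G H, marked=C
Mark D: refs=E null, marked=C D
Mark G: refs=A, marked=C D G
Mark H: refs=null H G, marked=C D G H
Mark E: refs=E, marked=C D E G H
Mark A: refs=A A, marked=A C D E G H
Unmarked (collected): B F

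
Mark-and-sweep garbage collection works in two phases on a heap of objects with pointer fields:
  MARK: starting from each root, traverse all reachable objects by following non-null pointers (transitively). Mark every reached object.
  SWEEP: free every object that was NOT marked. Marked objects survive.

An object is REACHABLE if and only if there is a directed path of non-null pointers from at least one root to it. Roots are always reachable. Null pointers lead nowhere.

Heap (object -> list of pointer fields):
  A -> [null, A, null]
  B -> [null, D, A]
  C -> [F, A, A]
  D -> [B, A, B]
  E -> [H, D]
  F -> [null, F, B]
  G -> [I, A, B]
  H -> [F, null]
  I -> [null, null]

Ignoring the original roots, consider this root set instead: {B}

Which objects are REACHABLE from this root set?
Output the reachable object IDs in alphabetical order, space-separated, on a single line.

Answer: A B D

Derivation:
Roots: B
Mark B: refs=null D A, marked=B
Mark D: refs=B A B, marked=B D
Mark A: refs=null A null, marked=A B D
Unmarked (collected): C E F G H I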